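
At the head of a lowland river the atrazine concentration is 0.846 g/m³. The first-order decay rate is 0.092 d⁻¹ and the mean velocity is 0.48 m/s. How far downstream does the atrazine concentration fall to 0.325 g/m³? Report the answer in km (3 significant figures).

From C = C₀·e^(−kt), t = ln(C₀/C)/k = ln(0.846/0.325)/0.092 = 0.9567/0.092 = 10.4 d.
Distance = v·t = 0.48 m/s × 8.985e+05 s = 4.313e+05 m = 431.3 km.

431 km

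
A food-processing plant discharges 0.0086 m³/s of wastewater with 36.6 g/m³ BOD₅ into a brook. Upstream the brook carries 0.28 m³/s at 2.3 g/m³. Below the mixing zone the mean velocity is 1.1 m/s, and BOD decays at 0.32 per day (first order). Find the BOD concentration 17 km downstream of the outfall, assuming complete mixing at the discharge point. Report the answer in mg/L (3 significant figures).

3.14 mg/L

After complete mixing, C₀ = (0.0086·36.6 + 0.28·2.3) / 0.2886 = 3.322 mg/L.
Travel time t = 1.7e+04 m / 1.1 m/s = 1.545e+04 s = 0.1789 d.
C = 3.322·exp(−0.32·0.1789) = 3.322·0.9444 = 3.137 mg/L.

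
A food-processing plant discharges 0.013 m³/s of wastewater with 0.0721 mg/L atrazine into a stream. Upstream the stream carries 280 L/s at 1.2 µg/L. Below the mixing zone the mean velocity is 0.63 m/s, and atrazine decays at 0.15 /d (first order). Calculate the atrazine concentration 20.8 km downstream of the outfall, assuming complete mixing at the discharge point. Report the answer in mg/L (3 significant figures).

280 L/s = 0.28 m³/s.
1.2 µg/L = 0.0012 mg/L.
After complete mixing, C₀ = (0.013·0.0721 + 0.28·0.0012) / 0.293 = 0.004346 mg/L.
Travel time t = 2.08e+04 m / 0.63 m/s = 3.302e+04 s = 0.3821 d.
C = 0.004346·exp(−0.15·0.3821) = 0.004346·0.9443 = 0.004104 mg/L.

0.00410 mg/L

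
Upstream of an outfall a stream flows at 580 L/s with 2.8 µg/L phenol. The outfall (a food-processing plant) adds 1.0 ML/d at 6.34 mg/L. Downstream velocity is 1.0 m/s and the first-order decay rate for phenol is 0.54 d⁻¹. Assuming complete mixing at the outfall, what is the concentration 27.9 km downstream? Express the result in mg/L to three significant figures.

1.0 ML/d = 0.01157 m³/s.
580 L/s = 0.58 m³/s.
2.8 µg/L = 0.0028 mg/L.
After complete mixing, C₀ = (0.01157·6.34 + 0.58·0.0028) / 0.5916 = 0.1268 mg/L.
Travel time t = 2.79e+04 m / 1.0 m/s = 2.79e+04 s = 0.3229 d.
C = 0.1268·exp(−0.54·0.3229) = 0.1268·0.84 = 0.1065 mg/L.

0.106 mg/L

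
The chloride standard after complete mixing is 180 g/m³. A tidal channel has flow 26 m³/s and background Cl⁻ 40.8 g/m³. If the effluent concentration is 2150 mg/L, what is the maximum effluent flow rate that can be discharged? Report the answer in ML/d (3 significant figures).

Mass balance at complete mixing: C_std·(Q_w + Q_r) = Q_w·C_e + Q_r·C_b.
Rearranging, Q_w = Q_r·(C_std − C_b)/(C_e − C_std) = 26·(180 − 40.8) / (2150 − 180) = 1.837 m³/s.
= 158.7 ML/d.

159 ML/d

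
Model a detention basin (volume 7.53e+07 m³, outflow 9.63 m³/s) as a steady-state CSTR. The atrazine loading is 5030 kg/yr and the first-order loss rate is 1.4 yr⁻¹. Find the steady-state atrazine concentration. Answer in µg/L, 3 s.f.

12.3 µg/L

Outflow Q = 9.63 m³/s × 3.156e+07 s/yr = 3.039e+08 m³/yr.
Steady-state CSTR mass balance: W = Q·C + k·V·C, so C = W/(Q + kV).
Q + kV = 3.039e+08 + 1.4·7.53e+07 = 4.093e+08 m³/yr.
C = 5030/4.093e+08 = 1.229e-05 kg/m³ = 0.01229 mg/L = 12.29 µg/L.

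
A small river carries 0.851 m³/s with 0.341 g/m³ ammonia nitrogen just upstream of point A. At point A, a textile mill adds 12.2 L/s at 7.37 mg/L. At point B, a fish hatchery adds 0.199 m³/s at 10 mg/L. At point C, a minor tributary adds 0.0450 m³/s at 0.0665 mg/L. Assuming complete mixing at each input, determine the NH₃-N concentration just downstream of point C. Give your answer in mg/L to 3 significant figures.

12.2 L/s = 0.0122 m³/s.
After input A: C = (0.851·0.341 + 0.0122·7.37) / 0.8632 = 0.4403 mg/L.
After input B: C = (0.8632·0.4403 + 0.199·10) / 1.062 = 2.231 mg/L.
After input C: C = (1.062·2.231 + 0.045·0.0665) / 1.107 = 2.143 mg/L.

2.14 mg/L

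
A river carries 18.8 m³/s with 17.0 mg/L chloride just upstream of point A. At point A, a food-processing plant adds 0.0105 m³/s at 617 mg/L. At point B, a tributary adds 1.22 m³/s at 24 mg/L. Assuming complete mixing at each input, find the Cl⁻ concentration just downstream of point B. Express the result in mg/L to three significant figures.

17.7 mg/L

After input A: C = (18.8·17 + 0.0105·617) / 18.81 = 17.33 mg/L.
After input B: C = (18.81·17.33 + 1.22·24) / 20.03 = 17.74 mg/L.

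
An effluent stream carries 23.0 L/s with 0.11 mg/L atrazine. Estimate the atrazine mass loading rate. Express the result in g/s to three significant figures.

23.0 L/s = 0.023 m³/s.
Mass flux = Q·C = 0.023 m³/s × 0.11 g/m³ = 0.00253 g/s.

0.00253 g/s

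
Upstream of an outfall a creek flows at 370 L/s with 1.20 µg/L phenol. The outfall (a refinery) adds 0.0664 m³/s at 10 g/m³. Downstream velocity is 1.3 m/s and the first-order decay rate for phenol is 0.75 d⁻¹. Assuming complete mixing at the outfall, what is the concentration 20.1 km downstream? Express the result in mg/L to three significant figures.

370 L/s = 0.37 m³/s.
1.20 µg/L = 0.0012 mg/L.
After complete mixing, C₀ = (0.0664·10 + 0.37·0.0012) / 0.4364 = 1.523 mg/L.
Travel time t = 2.01e+04 m / 1.3 m/s = 1.546e+04 s = 0.179 d.
C = 1.523·exp(−0.75·0.179) = 1.523·0.8744 = 1.331 mg/L.

1.33 mg/L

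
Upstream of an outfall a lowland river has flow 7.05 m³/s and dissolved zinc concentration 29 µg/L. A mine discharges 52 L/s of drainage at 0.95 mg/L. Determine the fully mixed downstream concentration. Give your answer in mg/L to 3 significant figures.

52 L/s = 0.052 m³/s.
29 µg/L = 0.029 mg/L.
By mass balance at complete mixing, C = (0.052·0.95 + 7.05·0.029) / (0.052 + 7.05) = 0.2539/7.102 = 0.03574 mg/L.

0.0357 mg/L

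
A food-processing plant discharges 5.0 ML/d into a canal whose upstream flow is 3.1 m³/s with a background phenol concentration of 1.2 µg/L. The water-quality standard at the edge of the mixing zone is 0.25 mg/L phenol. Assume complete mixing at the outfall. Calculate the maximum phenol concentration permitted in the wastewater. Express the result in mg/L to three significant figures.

5.0 ML/d = 0.05787 m³/s.
1.2 µg/L = 0.0012 mg/L.
Mass balance: 0.25·3.158 = 0.05787·Cₑ + 3.1·0.0012.
Cₑ = (0.7895 − 0.00372) / 0.05787 = 13.58 mg/L.

13.6 mg/L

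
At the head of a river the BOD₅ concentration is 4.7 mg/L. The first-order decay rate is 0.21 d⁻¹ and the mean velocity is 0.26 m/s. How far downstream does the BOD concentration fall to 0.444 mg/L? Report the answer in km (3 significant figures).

From C = C₀·e^(−kt), t = ln(C₀/C)/k = ln(4.7/0.444)/0.21 = 2.359/0.21 = 11.24 d.
Distance = v·t = 0.26 m/s × 9.708e+05 s = 2.524e+05 m = 252.4 km.

252 km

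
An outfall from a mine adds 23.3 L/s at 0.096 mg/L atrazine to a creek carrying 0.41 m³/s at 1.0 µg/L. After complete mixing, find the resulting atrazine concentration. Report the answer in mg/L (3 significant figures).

0.00611 mg/L

23.3 L/s = 0.0233 m³/s.
1.0 µg/L = 0.001 mg/L.
Conservation of mass across the mixing zone: C = (0.0233·0.096 + 0.41·0.001) / (0.0233 + 0.41) = 0.002647/0.4333 = 0.006108 mg/L.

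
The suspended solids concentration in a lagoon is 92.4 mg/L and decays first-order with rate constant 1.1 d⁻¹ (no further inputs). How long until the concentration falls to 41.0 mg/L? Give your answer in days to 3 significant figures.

0.739 d

t = ln(C₀/C)/k = ln(92.4/41.0)/1.1 = 0.8126/1.1 = 0.7387 d.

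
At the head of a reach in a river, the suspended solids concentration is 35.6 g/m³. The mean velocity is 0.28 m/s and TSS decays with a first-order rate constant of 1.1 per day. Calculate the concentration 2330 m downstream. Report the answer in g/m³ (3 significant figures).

Travel time t = 2330 m / 0.28 m/s = 2330/0.28 = 8321 s = 0.09631 d.
First-order decay: C = 35.6·exp(−1.1·0.09631) = 35.6·0.8995 = 32.02 g/m³.

32.0 g/m³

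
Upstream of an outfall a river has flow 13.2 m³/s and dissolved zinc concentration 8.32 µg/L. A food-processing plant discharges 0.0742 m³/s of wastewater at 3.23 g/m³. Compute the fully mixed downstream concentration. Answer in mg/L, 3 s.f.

0.0263 mg/L

8.32 µg/L = 0.00832 mg/L.
Conservation of mass across the mixing zone: C = (0.0742·3.23 + 13.2·0.00832) / (0.0742 + 13.2) = 0.3495/13.27 = 0.02633 mg/L.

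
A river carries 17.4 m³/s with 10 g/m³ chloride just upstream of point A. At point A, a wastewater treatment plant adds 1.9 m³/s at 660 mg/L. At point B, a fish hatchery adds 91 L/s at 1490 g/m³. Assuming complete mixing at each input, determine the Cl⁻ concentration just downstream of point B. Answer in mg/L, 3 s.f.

80.6 mg/L

After input A: C = (17.4·10 + 1.9·660) / 19.3 = 73.99 mg/L.
91 L/s = 0.091 m³/s.
After input B: C = (19.3·73.99 + 0.091·1490) / 19.39 = 80.63 mg/L.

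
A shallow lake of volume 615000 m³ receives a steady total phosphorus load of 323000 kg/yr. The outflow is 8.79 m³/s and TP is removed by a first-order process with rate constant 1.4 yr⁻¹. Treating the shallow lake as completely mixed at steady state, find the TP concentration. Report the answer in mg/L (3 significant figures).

Outflow Q = 8.79 m³/s × 3.156e+07 s/yr = 2.774e+08 m³/yr.
Steady-state CSTR mass balance: W = Q·C + k·V·C, so C = W/(Q + kV).
Q + kV = 2.774e+08 + 1.4·615000 = 2.783e+08 m³/yr.
C = 323000/2.783e+08 = 0.001161 kg/m³ = 1.161 mg/L.

1.16 mg/L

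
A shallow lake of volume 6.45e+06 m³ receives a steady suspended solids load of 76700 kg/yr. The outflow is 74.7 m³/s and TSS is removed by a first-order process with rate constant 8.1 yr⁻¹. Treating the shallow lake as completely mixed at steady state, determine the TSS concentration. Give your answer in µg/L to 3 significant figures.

Outflow Q = 74.7 m³/s × 3.156e+07 s/yr = 2.357e+09 m³/yr.
Steady-state CSTR mass balance: W = Q·C + k·V·C, so C = W/(Q + kV).
Q + kV = 2.357e+09 + 8.1·6.45e+06 = 2.41e+09 m³/yr.
C = 76700/2.41e+09 = 3.183e-05 kg/m³ = 0.03183 mg/L = 31.83 µg/L.

31.8 µg/L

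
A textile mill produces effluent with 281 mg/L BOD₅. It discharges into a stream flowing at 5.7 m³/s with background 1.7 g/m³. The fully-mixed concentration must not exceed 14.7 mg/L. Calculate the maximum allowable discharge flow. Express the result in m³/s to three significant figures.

Mass balance at complete mixing: C_std·(Q_w + Q_r) = Q_w·C_e + Q_r·C_b.
Rearranging, Q_w = Q_r·(C_std − C_b)/(C_e − C_std) = 5.7·(14.7 − 1.7) / (281 − 14.7) = 0.2783 m³/s.

0.278 m³/s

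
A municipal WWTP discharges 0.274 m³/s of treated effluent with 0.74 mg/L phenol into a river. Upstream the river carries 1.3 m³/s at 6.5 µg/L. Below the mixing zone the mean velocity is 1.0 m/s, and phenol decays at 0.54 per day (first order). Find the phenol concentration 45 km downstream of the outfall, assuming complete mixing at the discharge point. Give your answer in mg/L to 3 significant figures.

6.5 µg/L = 0.0065 mg/L.
After complete mixing, C₀ = (0.274·0.74 + 1.3·0.0065) / 1.574 = 0.1342 mg/L.
Travel time t = 4.5e+04 m / 1.0 m/s = 4.5e+04 s = 0.5208 d.
C = 0.1342·exp(−0.54·0.5208) = 0.1342·0.7548 = 0.1013 mg/L.

0.101 mg/L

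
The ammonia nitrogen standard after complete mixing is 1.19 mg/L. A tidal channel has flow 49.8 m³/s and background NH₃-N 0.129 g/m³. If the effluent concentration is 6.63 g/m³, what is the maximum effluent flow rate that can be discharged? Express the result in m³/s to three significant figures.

9.71 m³/s

Mass balance at complete mixing: C_std·(Q_w + Q_r) = Q_w·C_e + Q_r·C_b.
Rearranging, Q_w = Q_r·(C_std − C_b)/(C_e − C_std) = 49.8·(1.19 − 0.129) / (6.63 − 1.19) = 9.713 m³/s.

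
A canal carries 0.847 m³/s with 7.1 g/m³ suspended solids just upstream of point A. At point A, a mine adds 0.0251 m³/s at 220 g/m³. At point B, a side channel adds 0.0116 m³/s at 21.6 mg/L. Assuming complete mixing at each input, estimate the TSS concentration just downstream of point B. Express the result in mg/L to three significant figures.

13.3 mg/L

After input A: C = (0.847·7.1 + 0.0251·220) / 0.8721 = 13.23 mg/L.
After input B: C = (0.8721·13.23 + 0.0116·21.6) / 0.8837 = 13.34 mg/L.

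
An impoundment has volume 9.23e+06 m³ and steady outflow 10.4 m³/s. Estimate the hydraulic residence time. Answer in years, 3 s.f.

0.0281 yr

Q = 10.4 m³/s × 3.156e+07 s/yr = 3.282e+08 m³/yr.
Hydraulic residence time τ = V/Q = 9.23e+06/3.282e+08 = 0.02812 yr.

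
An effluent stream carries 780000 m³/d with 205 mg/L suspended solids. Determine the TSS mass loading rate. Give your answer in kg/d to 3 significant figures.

160000 kg/d

780000 m³/d = 9.028 m³/s.
Mass flux = Q·C = 9.028 m³/s × 205 g/m³ = 1851 g/s.
= 1851 g/s × 86.4 = 1.599e+05 kg/d.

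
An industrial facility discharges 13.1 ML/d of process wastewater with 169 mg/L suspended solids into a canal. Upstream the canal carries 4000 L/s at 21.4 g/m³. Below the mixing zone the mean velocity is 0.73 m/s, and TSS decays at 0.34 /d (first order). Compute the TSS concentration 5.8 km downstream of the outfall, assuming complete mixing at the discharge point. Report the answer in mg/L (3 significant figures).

13.1 ML/d = 0.1516 m³/s.
4000 L/s = 4 m³/s.
After complete mixing, C₀ = (0.1516·169 + 4·21.4) / 4.152 = 26.79 mg/L.
Travel time t = 5800 m / 0.73 m/s = 7945 s = 0.09196 d.
C = 26.79·exp(−0.34·0.09196) = 26.79·0.9692 = 25.97 mg/L.

26.0 mg/L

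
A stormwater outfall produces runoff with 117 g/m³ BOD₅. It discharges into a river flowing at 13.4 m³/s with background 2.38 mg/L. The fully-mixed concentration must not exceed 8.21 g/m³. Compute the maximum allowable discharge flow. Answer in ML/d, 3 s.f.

62.0 ML/d

Mass balance at complete mixing: C_std·(Q_w + Q_r) = Q_w·C_e + Q_r·C_b.
Rearranging, Q_w = Q_r·(C_std − C_b)/(C_e − C_std) = 13.4·(8.21 − 2.38) / (117 − 8.21) = 0.7181 m³/s.
= 62.04 ML/d.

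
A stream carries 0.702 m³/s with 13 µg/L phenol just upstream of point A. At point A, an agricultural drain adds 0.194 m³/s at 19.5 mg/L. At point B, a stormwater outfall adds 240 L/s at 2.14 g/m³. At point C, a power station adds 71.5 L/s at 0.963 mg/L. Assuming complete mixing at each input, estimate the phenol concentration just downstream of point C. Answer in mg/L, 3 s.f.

13 µg/L = 0.013 mg/L.
After input A: C = (0.702·0.013 + 0.194·19.5) / 0.896 = 4.232 mg/L.
240 L/s = 0.24 m³/s.
After input B: C = (0.896·4.232 + 0.24·2.14) / 1.136 = 3.79 mg/L.
71.5 L/s = 0.0715 m³/s.
After input C: C = (1.136·3.79 + 0.0715·0.963) / 1.208 = 3.623 mg/L.

3.62 mg/L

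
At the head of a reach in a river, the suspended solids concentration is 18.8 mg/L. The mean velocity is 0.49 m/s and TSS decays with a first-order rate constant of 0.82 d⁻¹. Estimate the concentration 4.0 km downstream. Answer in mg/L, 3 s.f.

Travel time t = 4.0 km / 0.49 m/s = 4000/0.49 = 8163 s = 0.09448 d.
First-order decay: C = 18.8·exp(−0.82·0.09448) = 18.8·0.9254 = 17.4 mg/L.

17.4 mg/L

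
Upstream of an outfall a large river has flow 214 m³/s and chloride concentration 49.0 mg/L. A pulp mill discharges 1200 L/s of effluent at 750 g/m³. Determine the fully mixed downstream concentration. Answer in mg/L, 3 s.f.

52.9 mg/L

1200 L/s = 1.2 m³/s.
Conservation of mass across the mixing zone: C = (1.2·750 + 214·49) / (1.2 + 214) = 1.139e+04/215.2 = 52.91 mg/L.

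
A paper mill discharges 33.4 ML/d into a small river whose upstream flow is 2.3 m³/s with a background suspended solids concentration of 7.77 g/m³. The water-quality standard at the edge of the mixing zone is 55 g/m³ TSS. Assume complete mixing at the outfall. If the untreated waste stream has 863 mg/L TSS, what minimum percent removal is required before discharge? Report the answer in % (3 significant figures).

61.1 %

33.4 ML/d = 0.3866 m³/s.
Mass balance: 55·2.687 = 0.3866·Cₑ + 2.3·7.77.
Cₑ = (147.8 − 17.87) / 0.3866 = 336 mg/L.
Required removal = 1 − 336/863 = 61.07 %.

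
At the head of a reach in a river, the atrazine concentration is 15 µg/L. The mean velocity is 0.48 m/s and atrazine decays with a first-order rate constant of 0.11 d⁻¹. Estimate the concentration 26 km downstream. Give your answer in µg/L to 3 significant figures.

14.0 µg/L

Travel time t = 26 km / 0.48 m/s = 2.6e+04/0.48 = 5.417e+04 s = 0.6269 d.
First-order decay: C = 15·exp(−0.11·0.6269) = 15·0.9334 = 14 µg/L.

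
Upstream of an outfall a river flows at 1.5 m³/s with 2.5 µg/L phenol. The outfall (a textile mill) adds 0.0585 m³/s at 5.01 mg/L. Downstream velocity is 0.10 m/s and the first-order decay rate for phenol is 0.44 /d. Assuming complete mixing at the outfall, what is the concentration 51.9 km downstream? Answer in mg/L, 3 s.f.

2.5 µg/L = 0.0025 mg/L.
After complete mixing, C₀ = (0.0585·5.01 + 1.5·0.0025) / 1.558 = 0.1905 mg/L.
Travel time t = 5.19e+04 m / 0.10 m/s = 5.19e+05 s = 6.007 d.
C = 0.1905·exp(−0.44·6.007) = 0.1905·0.07114 = 0.01355 mg/L.

0.0136 mg/L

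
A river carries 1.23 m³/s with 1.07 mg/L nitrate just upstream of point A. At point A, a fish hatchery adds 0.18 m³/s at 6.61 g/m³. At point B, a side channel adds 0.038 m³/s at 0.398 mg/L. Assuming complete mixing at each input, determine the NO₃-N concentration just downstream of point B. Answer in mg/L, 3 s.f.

After input A: C = (1.23·1.07 + 0.18·6.61) / 1.41 = 1.777 mg/L.
After input B: C = (1.41·1.777 + 0.038·0.398) / 1.448 = 1.741 mg/L.

1.74 mg/L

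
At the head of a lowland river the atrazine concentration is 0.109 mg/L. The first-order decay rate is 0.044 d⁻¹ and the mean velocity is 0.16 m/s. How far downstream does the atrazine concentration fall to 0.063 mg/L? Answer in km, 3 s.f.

From C = C₀·e^(−kt), t = ln(C₀/C)/k = ln(0.109/0.063)/0.044 = 0.5482/0.044 = 12.46 d.
Distance = v·t = 0.16 m/s × 1.076e+06 s = 1.722e+05 m = 172.2 km.

172 km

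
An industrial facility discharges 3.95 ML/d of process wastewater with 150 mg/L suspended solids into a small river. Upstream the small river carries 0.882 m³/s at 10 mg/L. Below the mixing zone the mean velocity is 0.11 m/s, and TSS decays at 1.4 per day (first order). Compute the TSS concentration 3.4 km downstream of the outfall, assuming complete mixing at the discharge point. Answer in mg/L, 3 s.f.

3.95 ML/d = 0.04572 m³/s.
After complete mixing, C₀ = (0.04572·150 + 0.882·10) / 0.9277 = 16.9 mg/L.
Travel time t = 3400 m / 0.11 m/s = 3.091e+04 s = 0.3577 d.
C = 16.9·exp(−1.4·0.3577) = 16.9·0.606 = 10.24 mg/L.

10.2 mg/L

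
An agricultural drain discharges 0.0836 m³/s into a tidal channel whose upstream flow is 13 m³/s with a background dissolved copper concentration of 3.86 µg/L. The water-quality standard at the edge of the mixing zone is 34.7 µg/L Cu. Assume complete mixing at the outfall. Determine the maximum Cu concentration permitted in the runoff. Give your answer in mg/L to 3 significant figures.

3.86 µg/L = 0.00386 mg/L.
34.7 µg/L = 0.0347 mg/L.
Mass balance: 0.0347·13.08 = 0.0836·Cₑ + 13·0.00386.
Cₑ = (0.454 − 0.05018) / 0.0836 = 4.83 mg/L.

4.83 mg/L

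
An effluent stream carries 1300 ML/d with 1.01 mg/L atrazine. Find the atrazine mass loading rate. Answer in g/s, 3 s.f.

15.2 g/s

1300 ML/d = 15.05 m³/s.
Mass flux = Q·C = 15.05 m³/s × 1.01 g/m³ = 15.2 g/s.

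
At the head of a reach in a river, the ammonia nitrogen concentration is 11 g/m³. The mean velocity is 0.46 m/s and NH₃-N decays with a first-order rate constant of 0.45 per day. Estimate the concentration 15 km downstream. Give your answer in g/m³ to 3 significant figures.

Travel time t = 15 km / 0.46 m/s = 1.5e+04/0.46 = 3.261e+04 s = 0.3774 d.
First-order decay: C = 11·exp(−0.45·0.3774) = 11·0.8438 = 9.282 g/m³.

9.28 g/m³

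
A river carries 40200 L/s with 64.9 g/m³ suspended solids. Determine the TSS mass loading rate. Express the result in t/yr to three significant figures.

40200 L/s = 40.2 m³/s.
Mass flux = Q·C = 40.2 m³/s × 64.9 g/m³ = 2609 g/s.
= 2609 g/s × 31.56 = 8.233e+04 t/yr.

82300 t/yr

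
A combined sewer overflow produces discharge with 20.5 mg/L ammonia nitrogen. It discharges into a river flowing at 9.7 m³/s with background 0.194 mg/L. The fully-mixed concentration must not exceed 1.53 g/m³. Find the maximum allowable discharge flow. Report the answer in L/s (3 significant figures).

683 L/s

Mass balance at complete mixing: C_std·(Q_w + Q_r) = Q_w·C_e + Q_r·C_b.
Rearranging, Q_w = Q_r·(C_std − C_b)/(C_e − C_std) = 9.7·(1.53 − 0.194) / (20.5 − 1.53) = 0.6831 m³/s.
= 683.1 L/s.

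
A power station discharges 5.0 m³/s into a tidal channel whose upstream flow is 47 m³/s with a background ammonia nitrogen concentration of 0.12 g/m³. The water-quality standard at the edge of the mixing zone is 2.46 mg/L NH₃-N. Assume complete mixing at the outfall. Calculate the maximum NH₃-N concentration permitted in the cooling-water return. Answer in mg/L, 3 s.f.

24.5 mg/L

Mass balance: 2.46·52 = 5·Cₑ + 47·0.12.
Cₑ = (127.9 − 5.64) / 5 = 24.46 mg/L.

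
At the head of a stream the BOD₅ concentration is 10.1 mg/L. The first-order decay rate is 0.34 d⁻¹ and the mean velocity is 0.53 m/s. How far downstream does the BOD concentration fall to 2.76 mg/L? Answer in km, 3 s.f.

175 km

From C = C₀·e^(−kt), t = ln(C₀/C)/k = ln(10.1/2.76)/0.34 = 1.297/0.34 = 3.816 d.
Distance = v·t = 0.53 m/s × 3.297e+05 s = 1.747e+05 m = 174.7 km.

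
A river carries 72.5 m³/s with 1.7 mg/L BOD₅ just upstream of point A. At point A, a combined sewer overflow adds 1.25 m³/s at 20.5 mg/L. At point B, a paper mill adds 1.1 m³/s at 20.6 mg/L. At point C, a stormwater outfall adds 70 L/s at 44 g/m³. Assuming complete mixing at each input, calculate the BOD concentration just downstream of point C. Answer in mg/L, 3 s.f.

2.33 mg/L

After input A: C = (72.5·1.7 + 1.25·20.5) / 73.75 = 2.019 mg/L.
After input B: C = (73.75·2.019 + 1.1·20.6) / 74.85 = 2.292 mg/L.
70 L/s = 0.07 m³/s.
After input C: C = (74.85·2.292 + 0.07·44) / 74.92 = 2.331 mg/L.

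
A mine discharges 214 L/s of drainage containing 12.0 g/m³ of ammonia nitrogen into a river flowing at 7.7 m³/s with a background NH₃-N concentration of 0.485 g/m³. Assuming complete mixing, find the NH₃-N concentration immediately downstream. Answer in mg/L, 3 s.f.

214 L/s = 0.214 m³/s.
By mass balance at complete mixing, C = (0.214·12 + 7.7·0.485) / (0.214 + 7.7) = 6.303/7.914 = 0.7964 mg/L.

0.796 mg/L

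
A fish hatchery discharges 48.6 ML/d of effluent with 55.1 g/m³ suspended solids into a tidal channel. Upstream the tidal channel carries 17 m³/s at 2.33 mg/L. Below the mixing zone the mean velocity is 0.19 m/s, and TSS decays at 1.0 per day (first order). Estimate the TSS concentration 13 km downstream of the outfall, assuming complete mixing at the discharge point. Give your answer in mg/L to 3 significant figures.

1.82 mg/L

48.6 ML/d = 0.5625 m³/s.
After complete mixing, C₀ = (0.5625·55.1 + 17·2.33) / 17.56 = 4.02 mg/L.
Travel time t = 1.3e+04 m / 0.19 m/s = 6.842e+04 s = 0.7919 d.
C = 4.02·exp(−1.0·0.7919) = 4.02·0.453 = 1.821 mg/L.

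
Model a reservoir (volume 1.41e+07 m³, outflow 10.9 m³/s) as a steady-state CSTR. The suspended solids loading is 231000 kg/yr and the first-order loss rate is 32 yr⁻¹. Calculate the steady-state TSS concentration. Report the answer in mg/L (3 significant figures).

0.291 mg/L

Outflow Q = 10.9 m³/s × 3.156e+07 s/yr = 3.44e+08 m³/yr.
Steady-state CSTR mass balance: W = Q·C + k·V·C, so C = W/(Q + kV).
Q + kV = 3.44e+08 + 32·1.41e+07 = 7.952e+08 m³/yr.
C = 231000/7.952e+08 = 0.0002905 kg/m³ = 0.2905 mg/L.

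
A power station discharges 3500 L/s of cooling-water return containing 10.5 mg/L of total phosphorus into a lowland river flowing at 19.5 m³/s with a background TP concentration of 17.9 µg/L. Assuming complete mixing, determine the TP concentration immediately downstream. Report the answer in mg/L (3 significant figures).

1.61 mg/L

3500 L/s = 3.5 m³/s.
17.9 µg/L = 0.0179 mg/L.
Flow-weighted mixing gives C = (3.5·10.5 + 19.5·0.0179) / (3.5 + 19.5) = 37.1/23 = 1.613 mg/L.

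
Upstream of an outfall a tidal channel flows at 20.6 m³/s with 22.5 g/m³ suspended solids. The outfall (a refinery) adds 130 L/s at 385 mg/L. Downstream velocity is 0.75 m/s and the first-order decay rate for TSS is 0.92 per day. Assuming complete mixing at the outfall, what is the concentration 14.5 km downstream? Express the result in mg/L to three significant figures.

20.2 mg/L

130 L/s = 0.13 m³/s.
After complete mixing, C₀ = (0.13·385 + 20.6·22.5) / 20.73 = 24.77 mg/L.
Travel time t = 1.45e+04 m / 0.75 m/s = 1.933e+04 s = 0.2238 d.
C = 24.77·exp(−0.92·0.2238) = 24.77·0.8139 = 20.16 mg/L.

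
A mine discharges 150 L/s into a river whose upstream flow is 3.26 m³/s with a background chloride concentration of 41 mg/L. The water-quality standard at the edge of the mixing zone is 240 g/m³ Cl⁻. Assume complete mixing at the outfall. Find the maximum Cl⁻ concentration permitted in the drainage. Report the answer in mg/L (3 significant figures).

150 L/s = 0.15 m³/s.
Mass balance: 240·3.41 = 0.15·Cₑ + 3.26·41.
Cₑ = (818.4 − 133.7) / 0.15 = 4565 mg/L.

4560 mg/L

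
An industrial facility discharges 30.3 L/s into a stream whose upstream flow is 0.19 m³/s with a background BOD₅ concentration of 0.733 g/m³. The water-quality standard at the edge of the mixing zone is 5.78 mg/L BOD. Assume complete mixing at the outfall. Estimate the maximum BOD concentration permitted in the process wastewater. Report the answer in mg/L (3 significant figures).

30.3 L/s = 0.0303 m³/s.
Mass balance: 5.78·0.2203 = 0.0303·Cₑ + 0.19·0.733.
Cₑ = (1.273 − 0.1393) / 0.0303 = 37.43 mg/L.

37.4 mg/L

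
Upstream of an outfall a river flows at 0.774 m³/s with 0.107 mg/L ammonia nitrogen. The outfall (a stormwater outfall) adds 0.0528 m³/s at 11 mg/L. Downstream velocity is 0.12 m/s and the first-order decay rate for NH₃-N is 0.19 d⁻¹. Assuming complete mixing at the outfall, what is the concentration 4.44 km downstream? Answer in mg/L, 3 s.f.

After complete mixing, C₀ = (0.0528·11 + 0.774·0.107) / 0.8268 = 0.8026 mg/L.
Travel time t = 4440 m / 0.12 m/s = 3.7e+04 s = 0.4282 d.
C = 0.8026·exp(−0.19·0.4282) = 0.8026·0.9219 = 0.7399 mg/L.

0.740 mg/L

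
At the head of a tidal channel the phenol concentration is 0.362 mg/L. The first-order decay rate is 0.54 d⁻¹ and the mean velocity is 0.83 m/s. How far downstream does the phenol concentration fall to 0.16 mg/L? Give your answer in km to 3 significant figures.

From C = C₀·e^(−kt), t = ln(C₀/C)/k = ln(0.362/0.16)/0.54 = 0.8165/0.54 = 1.512 d.
Distance = v·t = 0.83 m/s × 1.306e+05 s = 1.084e+05 m = 108.4 km.

108 km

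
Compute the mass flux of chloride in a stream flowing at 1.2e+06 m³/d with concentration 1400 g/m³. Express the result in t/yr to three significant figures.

614000 t/yr

1.2e+06 m³/d = 13.89 m³/s.
Mass flux = Q·C = 13.89 m³/s × 1400 g/m³ = 1.944e+04 g/s.
= 1.944e+04 g/s × 31.56 = 6.136e+05 t/yr.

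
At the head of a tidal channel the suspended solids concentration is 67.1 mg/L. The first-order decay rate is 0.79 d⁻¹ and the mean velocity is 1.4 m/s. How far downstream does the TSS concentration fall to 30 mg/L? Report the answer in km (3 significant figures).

From C = C₀·e^(−kt), t = ln(C₀/C)/k = ln(67.1/30)/0.79 = 0.805/0.79 = 1.019 d.
Distance = v·t = 1.4 m/s × 8.804e+04 s = 1.233e+05 m = 123.3 km.

123 km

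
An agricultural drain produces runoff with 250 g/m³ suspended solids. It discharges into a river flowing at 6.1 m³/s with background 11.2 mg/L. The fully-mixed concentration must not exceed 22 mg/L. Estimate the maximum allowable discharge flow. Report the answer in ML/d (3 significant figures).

25.0 ML/d

Mass balance at complete mixing: C_std·(Q_w + Q_r) = Q_w·C_e + Q_r·C_b.
Rearranging, Q_w = Q_r·(C_std − C_b)/(C_e − C_std) = 6.1·(22 − 11.2) / (250 − 22) = 0.2889 m³/s.
= 24.97 ML/d.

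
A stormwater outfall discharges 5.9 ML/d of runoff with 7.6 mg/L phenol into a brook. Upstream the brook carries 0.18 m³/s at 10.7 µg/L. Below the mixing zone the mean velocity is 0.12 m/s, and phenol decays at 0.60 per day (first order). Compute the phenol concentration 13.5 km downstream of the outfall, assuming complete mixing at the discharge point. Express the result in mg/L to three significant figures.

5.9 ML/d = 0.06829 m³/s.
10.7 µg/L = 0.0107 mg/L.
After complete mixing, C₀ = (0.06829·7.6 + 0.18·0.0107) / 0.2483 = 2.098 mg/L.
Travel time t = 1.35e+04 m / 0.12 m/s = 1.125e+05 s = 1.302 d.
C = 2.098·exp(−0.60·1.302) = 2.098·0.4578 = 0.9605 mg/L.

0.961 mg/L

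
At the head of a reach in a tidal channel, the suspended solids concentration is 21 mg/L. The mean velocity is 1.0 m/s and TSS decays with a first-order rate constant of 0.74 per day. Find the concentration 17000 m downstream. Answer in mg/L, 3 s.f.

Travel time t = 17000 m / 1.0 m/s = 1.7e+04/1.0 = 1.7e+04 s = 0.1968 d.
First-order decay: C = 21·exp(−0.74·0.1968) = 21·0.8645 = 18.15 mg/L.

18.2 mg/L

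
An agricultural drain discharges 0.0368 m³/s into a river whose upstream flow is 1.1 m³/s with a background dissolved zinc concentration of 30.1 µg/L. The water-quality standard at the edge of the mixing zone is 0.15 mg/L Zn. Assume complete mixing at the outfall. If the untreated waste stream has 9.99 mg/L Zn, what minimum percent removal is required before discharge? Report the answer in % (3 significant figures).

62.6 %

30.1 µg/L = 0.0301 mg/L.
Mass balance: 0.15·1.137 = 0.0368·Cₑ + 1.1·0.0301.
Cₑ = (0.1705 − 0.03311) / 0.0368 = 3.734 mg/L.
Required removal = 1 − 3.734/9.99 = 62.62 %.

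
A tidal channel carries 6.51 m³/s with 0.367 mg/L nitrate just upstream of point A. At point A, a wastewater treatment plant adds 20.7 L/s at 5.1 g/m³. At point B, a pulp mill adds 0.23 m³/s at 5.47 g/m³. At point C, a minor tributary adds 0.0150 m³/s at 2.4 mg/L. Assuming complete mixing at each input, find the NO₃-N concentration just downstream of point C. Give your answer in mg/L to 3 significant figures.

0.559 mg/L

20.7 L/s = 0.0207 m³/s.
After input A: C = (6.51·0.367 + 0.0207·5.1) / 6.531 = 0.382 mg/L.
After input B: C = (6.531·0.382 + 0.23·5.47) / 6.761 = 0.5551 mg/L.
After input C: C = (6.761·0.5551 + 0.015·2.4) / 6.776 = 0.5592 mg/L.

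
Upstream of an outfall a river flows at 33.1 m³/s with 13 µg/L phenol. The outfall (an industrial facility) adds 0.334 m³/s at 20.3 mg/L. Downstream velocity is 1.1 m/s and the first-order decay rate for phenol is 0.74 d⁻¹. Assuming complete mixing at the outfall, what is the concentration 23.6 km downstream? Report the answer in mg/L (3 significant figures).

0.179 mg/L

13 µg/L = 0.013 mg/L.
After complete mixing, C₀ = (0.334·20.3 + 33.1·0.013) / 33.43 = 0.2157 mg/L.
Travel time t = 2.36e+04 m / 1.1 m/s = 2.145e+04 s = 0.2483 d.
C = 0.2157·exp(−0.74·0.2483) = 0.2157·0.8321 = 0.1795 mg/L.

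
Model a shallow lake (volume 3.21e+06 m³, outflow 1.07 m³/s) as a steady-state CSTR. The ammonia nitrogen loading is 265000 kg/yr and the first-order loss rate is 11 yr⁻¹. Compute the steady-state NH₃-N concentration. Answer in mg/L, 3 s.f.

3.84 mg/L

Outflow Q = 1.07 m³/s × 3.156e+07 s/yr = 3.377e+07 m³/yr.
Steady-state CSTR mass balance: W = Q·C + k·V·C, so C = W/(Q + kV).
Q + kV = 3.377e+07 + 11·3.21e+06 = 6.908e+07 m³/yr.
C = 265000/6.908e+07 = 0.003836 kg/m³ = 3.836 mg/L.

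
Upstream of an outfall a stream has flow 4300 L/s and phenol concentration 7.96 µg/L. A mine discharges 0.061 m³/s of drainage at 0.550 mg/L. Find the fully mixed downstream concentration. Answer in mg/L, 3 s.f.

0.0155 mg/L

4300 L/s = 4.3 m³/s.
7.96 µg/L = 0.00796 mg/L.
Flow-weighted mixing gives C = (0.061·0.55 + 4.3·0.00796) / (0.061 + 4.3) = 0.06778/4.361 = 0.01554 mg/L.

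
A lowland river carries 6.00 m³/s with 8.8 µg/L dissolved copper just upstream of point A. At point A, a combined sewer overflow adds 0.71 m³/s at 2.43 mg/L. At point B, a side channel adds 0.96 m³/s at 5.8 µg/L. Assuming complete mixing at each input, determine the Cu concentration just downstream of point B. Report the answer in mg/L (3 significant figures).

0.233 mg/L

8.8 µg/L = 0.0088 mg/L.
After input A: C = (6·0.0088 + 0.71·2.43) / 6.71 = 0.265 mg/L.
5.8 µg/L = 0.0058 mg/L.
After input B: C = (6.71·0.265 + 0.96·0.0058) / 7.67 = 0.2326 mg/L.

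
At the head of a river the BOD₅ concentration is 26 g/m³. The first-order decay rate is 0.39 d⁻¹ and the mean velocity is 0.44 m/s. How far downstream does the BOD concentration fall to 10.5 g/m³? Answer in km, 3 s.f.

88.4 km

From C = C₀·e^(−kt), t = ln(C₀/C)/k = ln(26/10.5)/0.39 = 0.9067/0.39 = 2.325 d.
Distance = v·t = 0.44 m/s × 2.009e+05 s = 8.838e+04 m = 88.38 km.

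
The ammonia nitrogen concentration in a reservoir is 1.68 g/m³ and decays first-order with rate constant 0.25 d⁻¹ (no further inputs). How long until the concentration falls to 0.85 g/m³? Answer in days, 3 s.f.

2.73 d

t = ln(C₀/C)/k = ln(1.68/0.85)/0.25 = 0.6813/0.25 = 2.725 d.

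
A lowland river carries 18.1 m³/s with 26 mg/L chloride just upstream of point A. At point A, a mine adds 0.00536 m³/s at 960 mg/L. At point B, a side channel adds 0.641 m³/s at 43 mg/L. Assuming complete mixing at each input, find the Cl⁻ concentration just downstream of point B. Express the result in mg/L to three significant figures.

After input A: C = (18.1·26 + 0.00536·960) / 18.11 = 26.28 mg/L.
After input B: C = (18.11·26.28 + 0.641·43) / 18.75 = 26.85 mg/L.

26.8 mg/L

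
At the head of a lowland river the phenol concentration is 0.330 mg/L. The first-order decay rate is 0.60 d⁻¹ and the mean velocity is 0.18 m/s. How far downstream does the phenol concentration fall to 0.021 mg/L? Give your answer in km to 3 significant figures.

From C = C₀·e^(−kt), t = ln(C₀/C)/k = ln(0.330/0.021)/0.60 = 2.755/0.60 = 4.591 d.
Distance = v·t = 0.18 m/s × 3.967e+05 s = 7.14e+04 m = 71.4 km.

71.4 km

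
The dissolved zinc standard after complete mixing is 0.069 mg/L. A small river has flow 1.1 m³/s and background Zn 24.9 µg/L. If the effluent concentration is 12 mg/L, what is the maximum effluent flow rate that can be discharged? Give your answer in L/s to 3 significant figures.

4.07 L/s

24.9 µg/L = 0.0249 mg/L.
Mass balance at complete mixing: C_std·(Q_w + Q_r) = Q_w·C_e + Q_r·C_b.
Rearranging, Q_w = Q_r·(C_std − C_b)/(C_e − C_std) = 1.1·(0.069 − 0.0249) / (12 − 0.069) = 0.004066 m³/s.
= 4.066 L/s.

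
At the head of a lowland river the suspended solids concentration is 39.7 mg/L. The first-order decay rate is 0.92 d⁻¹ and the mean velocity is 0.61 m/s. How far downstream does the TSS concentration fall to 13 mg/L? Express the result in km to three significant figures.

From C = C₀·e^(−kt), t = ln(C₀/C)/k = ln(39.7/13)/0.92 = 1.116/0.92 = 1.213 d.
Distance = v·t = 0.61 m/s × 1.048e+05 s = 6.396e+04 m = 63.96 km.

64.0 km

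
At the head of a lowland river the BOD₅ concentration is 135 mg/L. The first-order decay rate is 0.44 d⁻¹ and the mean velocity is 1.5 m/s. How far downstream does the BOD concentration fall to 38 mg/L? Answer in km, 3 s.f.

373 km

From C = C₀·e^(−kt), t = ln(C₀/C)/k = ln(135/38)/0.44 = 1.268/0.44 = 2.881 d.
Distance = v·t = 1.5 m/s × 2.489e+05 s = 3.734e+05 m = 373.4 km.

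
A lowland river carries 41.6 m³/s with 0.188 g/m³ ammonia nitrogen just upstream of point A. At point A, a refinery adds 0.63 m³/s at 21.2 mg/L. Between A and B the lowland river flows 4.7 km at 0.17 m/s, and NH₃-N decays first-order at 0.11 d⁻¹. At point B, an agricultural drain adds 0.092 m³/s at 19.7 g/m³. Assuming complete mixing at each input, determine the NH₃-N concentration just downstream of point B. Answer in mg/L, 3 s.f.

After input A: C = (41.6·0.188 + 0.63·21.2) / 42.23 = 0.5015 mg/L.
Over the 4.7 km reach to input B (t = 2.765e+04 s = 0.32 d), decay gives C = 0.5015·exp(−0.11·0.32) = 0.4841 mg/L.
After input B: C = (42.23·0.4841 + 0.092·19.7) / 42.32 = 0.5259 mg/L.

0.526 mg/L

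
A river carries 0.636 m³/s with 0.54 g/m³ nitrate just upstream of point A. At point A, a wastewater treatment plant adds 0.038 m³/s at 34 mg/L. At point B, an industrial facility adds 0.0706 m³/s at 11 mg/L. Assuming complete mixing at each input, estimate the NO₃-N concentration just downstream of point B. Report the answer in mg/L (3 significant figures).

3.24 mg/L

After input A: C = (0.636·0.54 + 0.038·34) / 0.674 = 2.426 mg/L.
After input B: C = (0.674·2.426 + 0.0706·11) / 0.7446 = 3.239 mg/L.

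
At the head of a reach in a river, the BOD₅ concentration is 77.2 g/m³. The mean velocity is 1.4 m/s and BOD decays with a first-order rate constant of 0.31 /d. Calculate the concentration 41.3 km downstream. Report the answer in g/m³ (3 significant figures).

69.4 g/m³

Travel time t = 41.3 km / 1.4 m/s = 4.13e+04/1.4 = 2.95e+04 s = 0.3414 d.
First-order decay: C = 77.2·exp(−0.31·0.3414) = 77.2·0.8996 = 69.45 g/m³.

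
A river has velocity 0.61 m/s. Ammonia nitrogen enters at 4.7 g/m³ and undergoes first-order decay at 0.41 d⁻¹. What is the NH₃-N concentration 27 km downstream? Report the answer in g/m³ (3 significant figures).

Travel time t = 27 km / 0.61 m/s = 2.7e+04/0.61 = 4.426e+04 s = 0.5123 d.
First-order decay: C = 4.7·exp(−0.41·0.5123) = 4.7·0.8106 = 3.81 g/m³.

3.81 g/m³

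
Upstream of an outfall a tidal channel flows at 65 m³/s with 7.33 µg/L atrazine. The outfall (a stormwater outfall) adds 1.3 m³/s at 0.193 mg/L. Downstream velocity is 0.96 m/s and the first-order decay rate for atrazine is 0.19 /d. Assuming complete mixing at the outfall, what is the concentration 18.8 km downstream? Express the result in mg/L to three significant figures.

0.0105 mg/L

7.33 µg/L = 0.00733 mg/L.
After complete mixing, C₀ = (1.3·0.193 + 65·0.00733) / 66.3 = 0.01097 mg/L.
Travel time t = 1.88e+04 m / 0.96 m/s = 1.958e+04 s = 0.2267 d.
C = 0.01097·exp(−0.19·0.2267) = 0.01097·0.9578 = 0.01051 mg/L.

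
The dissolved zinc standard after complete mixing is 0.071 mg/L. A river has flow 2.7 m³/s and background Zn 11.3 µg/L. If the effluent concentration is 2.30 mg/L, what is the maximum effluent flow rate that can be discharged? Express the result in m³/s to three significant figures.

0.0723 m³/s

11.3 µg/L = 0.0113 mg/L.
Mass balance at complete mixing: C_std·(Q_w + Q_r) = Q_w·C_e + Q_r·C_b.
Rearranging, Q_w = Q_r·(C_std − C_b)/(C_e − C_std) = 2.7·(0.071 − 0.0113) / (2.3 − 0.071) = 0.07231 m³/s.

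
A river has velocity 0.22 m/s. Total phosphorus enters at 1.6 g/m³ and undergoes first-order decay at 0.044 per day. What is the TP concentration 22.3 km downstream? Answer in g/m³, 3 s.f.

Travel time t = 22.3 km / 0.22 m/s = 2.23e+04/0.22 = 1.014e+05 s = 1.173 d.
First-order decay: C = 1.6·exp(−0.044·1.173) = 1.6·0.9497 = 1.52 g/m³.

1.52 g/m³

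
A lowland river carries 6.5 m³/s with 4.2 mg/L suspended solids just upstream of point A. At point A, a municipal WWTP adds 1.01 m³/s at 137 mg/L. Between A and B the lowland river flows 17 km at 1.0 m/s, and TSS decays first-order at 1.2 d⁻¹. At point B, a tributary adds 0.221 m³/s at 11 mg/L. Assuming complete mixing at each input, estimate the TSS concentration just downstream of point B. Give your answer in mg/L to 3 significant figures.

After input A: C = (6.5·4.2 + 1.01·137) / 7.51 = 22.06 mg/L.
Over the 17 km reach to input B (t = 1.7e+04 s = 0.1968 d), decay gives C = 22.06·exp(−1.2·0.1968) = 17.42 mg/L.
After input B: C = (7.51·17.42 + 0.221·11) / 7.731 = 17.24 mg/L.

17.2 mg/L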